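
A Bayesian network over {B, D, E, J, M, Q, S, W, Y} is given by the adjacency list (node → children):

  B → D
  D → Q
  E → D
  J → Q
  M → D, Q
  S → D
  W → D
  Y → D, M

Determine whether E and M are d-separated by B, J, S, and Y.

Yes

We examine all 3 paths between E and M:
  1. E → D ← M — D:collider[blocks] ⇒ blocked
  2. E → D → Q ← M — D:chain[open]; Q:collider[blocks] ⇒ blocked
  3. E → D ← Y → M — D:collider[blocks]; Y:fork[blocks] ⇒ blocked
All paths are blocked; E ⊥ M | {B, J, S, Y} holds.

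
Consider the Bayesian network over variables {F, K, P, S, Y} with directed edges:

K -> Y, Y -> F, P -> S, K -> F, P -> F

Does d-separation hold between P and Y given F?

No

We examine all 2 paths between P and Y:
Path 1: P → F ← K → Y
  F is a collider and F is conditioned on, which opens it; K is a fork and K is not conditioned on — no node blocks this path, so it is active.
Path 2: P → F ← Y
  F is a collider and F is conditioned on, which opens it — no node blocks this path, so it is active.
At least one path is unblocked, so d-separation fails.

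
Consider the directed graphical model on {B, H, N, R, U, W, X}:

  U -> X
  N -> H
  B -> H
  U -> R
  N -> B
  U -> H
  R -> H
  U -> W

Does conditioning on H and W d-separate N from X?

No — N and X are not d-separated given {H, W}.

Enumerating the 4 paths from N to X and testing each for blocking by {H, W}:
Path 1: N → B → H ← R ← U → X
  B is a chain and B is not conditioned on; H is a collider and H is conditioned on, which opens it; R is a chain and R is not conditioned on; U is a fork and U is not conditioned on — no node blocks this path, so it is active.
Path 2: N → B → H ← U → X
  B is a chain and B is not conditioned on; H is a collider and H is conditioned on, which opens it; U is a fork and U is not conditioned on — no node blocks this path, so it is active.
Path 3: N → H ← R ← U → X
  H is a collider and H is conditioned on, which opens it; R is a chain and R is not conditioned on; U is a fork and U is not conditioned on — no node blocks this path, so it is active.
Path 4: N → H ← U → X
  H is a collider and H is conditioned on, which opens it; U is a fork and U is not conditioned on — no node blocks this path, so it is active.
Since the path N → B → H ← R ← U → X is active, N and X are not d-separated given {H, W}.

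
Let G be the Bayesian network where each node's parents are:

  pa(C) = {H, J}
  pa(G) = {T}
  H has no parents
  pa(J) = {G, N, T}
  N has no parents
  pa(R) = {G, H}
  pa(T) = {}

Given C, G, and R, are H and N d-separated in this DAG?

We examine all 3 paths between H and N:
Path 1: H → R ← G → J ← N
  G is a fork here and G is conditioned on, so the path is blocked at G.
Path 2: H → R ← G ← T → J ← N
  G is a chain here and G is conditioned on, so the path is blocked at G.
Path 3: H → C ← J ← N
  C is a collider and C is conditioned on, which opens it; J is a chain and J is not conditioned on — no node blocks this path, so it is active.
Because an active path exists, H and N are not d-separated.

No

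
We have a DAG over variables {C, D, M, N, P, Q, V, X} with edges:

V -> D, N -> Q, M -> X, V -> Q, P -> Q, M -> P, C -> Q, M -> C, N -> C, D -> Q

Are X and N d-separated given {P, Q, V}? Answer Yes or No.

No

4 paths connect X and N; each must be blocked for d-separation to hold:
  1. X ← M → C ← N — M:fork[open]; C:collider[open] ⇒ active
  2. X ← M → C → Q ← N — M:fork[open]; C:chain[open]; Q:collider[open] ⇒ active
  3. X ← M → P → Q ← N — M:fork[open]; P:chain[blocks]; Q:collider[open] ⇒ blocked
  4. X ← M → P → Q ← C ← N — M:fork[open]; P:chain[blocks]; Q:collider[open]; C:chain[open] ⇒ blocked
Because an active path exists, X and N are not d-separated.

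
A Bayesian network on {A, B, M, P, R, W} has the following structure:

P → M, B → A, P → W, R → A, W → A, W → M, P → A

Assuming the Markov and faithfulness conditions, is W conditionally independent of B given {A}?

Enumerating the 3 paths from W to B and testing each for blocking by {A}:
  1. W → A ← B — A:collider[open] ⇒ active
  2. W ← P → A ← B — P:fork[open]; A:collider[open] ⇒ active
  3. W → M ← P → A ← B — M:collider[blocks]; P:fork[open]; A:collider[open] ⇒ blocked
Because an active path exists, W and B are not d-separated.

No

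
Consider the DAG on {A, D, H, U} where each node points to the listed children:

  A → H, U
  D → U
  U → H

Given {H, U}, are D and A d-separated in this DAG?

We examine all 2 paths between D and A:
Path 1: D → U ← A
  U is a collider and U is conditioned on, which opens it — no node blocks this path, so it is active.
Path 2: D → U → H ← A
  U is a chain here and U is conditioned on, so the path is blocked at U.
Since the path D → U ← A is active, D and A are not d-separated given {H, U}.

No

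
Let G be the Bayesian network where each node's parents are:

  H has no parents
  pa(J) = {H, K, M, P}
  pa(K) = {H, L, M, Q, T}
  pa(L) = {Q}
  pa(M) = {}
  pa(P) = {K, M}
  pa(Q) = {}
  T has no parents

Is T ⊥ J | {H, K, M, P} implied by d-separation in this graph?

6 paths connect T and J; each must be blocked for d-separation to hold:
Path 1: T → K ← M → P → J
  M is a fork here and M is conditioned on, so the path is blocked at M.
Path 2: T → K ← M → J
  M is a fork here and M is conditioned on, so the path is blocked at M.
Path 3: T → K → P ← M → J
  K is a chain here and K is conditioned on, so the path is blocked at K.
Path 4: T → K → P → J
  K is a chain here and K is conditioned on, so the path is blocked at K.
Path 5: T → K ← H → J
  H is a fork here and H is conditioned on, so the path is blocked at H.
Path 6: T → K → J
  K is a chain here and K is conditioned on, so the path is blocked at K.
Since every path is blocked, d-separation holds.

Yes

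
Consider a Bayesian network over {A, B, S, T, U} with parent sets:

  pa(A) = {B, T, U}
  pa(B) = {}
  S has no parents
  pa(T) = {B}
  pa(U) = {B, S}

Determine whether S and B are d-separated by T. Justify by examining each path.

Enumerating the 3 paths from S to B and testing each for blocking by {T}:
Path 1: S → U ← B
  U is a collider here and neither U nor any of its descendants is conditioned on, so the collider stays closed — the path is blocked at U.
Path 2: S → U → A ← B
  A is a collider here and neither A nor any of its descendants is conditioned on, so the collider stays closed — the path is blocked at A.
Path 3: S → U → A ← T ← B
  A is a collider here and neither A nor any of its descendants is conditioned on, so the collider stays closed — the path is blocked at A.
All paths are blocked; S ⊥ B | {T} holds.

Yes — S and B are d-separated given {T}.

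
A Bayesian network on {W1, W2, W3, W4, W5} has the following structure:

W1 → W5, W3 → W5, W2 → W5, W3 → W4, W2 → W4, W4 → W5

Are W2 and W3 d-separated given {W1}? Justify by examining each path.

Yes — W2 and W3 are d-separated given {W1}.

Enumerating the 4 paths from W2 to W3 and testing each for blocking by {W1}:
  1. W2 → W5 ← W3 — W5:collider[blocks] ⇒ blocked
  2. W2 → W5 ← W4 ← W3 — W5:collider[blocks]; W4:chain[open] ⇒ blocked
  3. W2 → W4 → W5 ← W3 — W4:chain[open]; W5:collider[blocks] ⇒ blocked
  4. W2 → W4 ← W3 — W4:collider[blocks] ⇒ blocked
Every path is blocked, so W2 and W3 are d-separated given {W1}.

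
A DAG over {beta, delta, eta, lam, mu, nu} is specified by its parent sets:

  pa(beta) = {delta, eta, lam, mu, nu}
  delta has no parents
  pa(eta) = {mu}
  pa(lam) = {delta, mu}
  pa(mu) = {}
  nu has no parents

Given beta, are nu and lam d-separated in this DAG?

There are 4 undirected paths between nu and lam; checking each against the conditioning set {beta}:
Path 1: nu → beta ← eta ← mu → lam
  beta is a collider and beta is conditioned on, which opens it; eta is a chain and eta is not conditioned on; mu is a fork and mu is not conditioned on — no node blocks this path, so it is active.
Path 2: nu → beta ← mu → lam
  beta is a collider and beta is conditioned on, which opens it; mu is a fork and mu is not conditioned on — no node blocks this path, so it is active.
Path 3: nu → beta ← lam
  beta is a collider and beta is conditioned on, which opens it — no node blocks this path, so it is active.
Path 4: nu → beta ← delta → lam
  beta is a collider and beta is conditioned on, which opens it; delta is a fork and delta is not conditioned on — no node blocks this path, so it is active.
Because an active path exists, nu and lam are not d-separated.

No — nu and lam are not d-separated given {beta}.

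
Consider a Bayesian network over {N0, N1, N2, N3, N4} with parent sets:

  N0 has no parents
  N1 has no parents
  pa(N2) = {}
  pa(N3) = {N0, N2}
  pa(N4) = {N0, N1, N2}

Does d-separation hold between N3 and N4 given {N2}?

No

We examine all 2 paths between N3 and N4:
Path 1: N3 ← N0 → N4
  N0 is a fork and N0 is not conditioned on — no node blocks this path, so it is active.
Path 2: N3 ← N2 → N4
  N2 is a fork here and N2 is conditioned on, so the path is blocked at N2.
Since the path N3 ← N0 → N4 is active, N3 and N4 are not d-separated given {N2}.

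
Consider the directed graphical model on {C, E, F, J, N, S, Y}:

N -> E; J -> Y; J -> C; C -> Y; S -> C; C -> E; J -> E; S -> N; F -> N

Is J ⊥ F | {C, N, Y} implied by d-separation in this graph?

No

We examine all 6 paths between J and F:
Path 1: J → E ← N ← F
  E is a collider here and neither E nor any of its descendants is conditioned on, so the collider stays closed — the path is blocked at E.
Path 2: J → E ← C ← S → N ← F
  E is a collider here and neither E nor any of its descendants is conditioned on, so the collider stays closed — the path is blocked at E.
Path 3: J → C ← S → N ← F
  C is a collider and C is conditioned on, which opens it; S is a fork and S is not conditioned on; N is a collider and N is conditioned on, which opens it — no node blocks this path, so it is active.
Path 4: J → C → E ← N ← F
  C is a chain here and C is conditioned on, so the path is blocked at C.
Path 5: J → Y ← C ← S → N ← F
  C is a chain here and C is conditioned on, so the path is blocked at C.
Path 6: J → Y ← C → E ← N ← F
  C is a fork here and C is conditioned on, so the path is blocked at C.
Since the path J → C ← S → N ← F is active, J and F are not d-separated given {C, N, Y}.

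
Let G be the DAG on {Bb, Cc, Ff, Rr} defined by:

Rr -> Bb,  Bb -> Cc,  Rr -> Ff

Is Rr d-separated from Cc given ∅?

No

There is one path between Rr and Cc:
Path 1: Rr → Bb → Cc
  Bb is a chain and Bb is not conditioned on — no node blocks this path, so it is active.
Because an active path exists, Rr and Cc are not d-separated.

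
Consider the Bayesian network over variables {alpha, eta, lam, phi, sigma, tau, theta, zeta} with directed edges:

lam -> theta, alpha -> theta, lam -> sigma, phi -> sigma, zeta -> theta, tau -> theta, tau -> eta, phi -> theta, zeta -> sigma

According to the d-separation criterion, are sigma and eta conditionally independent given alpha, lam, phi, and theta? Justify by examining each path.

There are 3 undirected paths between sigma and eta; checking each against the conditioning set {alpha, lam, phi, theta}:
Path 1: sigma ← phi → theta ← tau → eta
  phi is a fork here and phi is conditioned on, so the path is blocked at phi.
Path 2: sigma ← zeta → theta ← tau → eta
  zeta is a fork and zeta is not conditioned on; theta is a collider and theta is conditioned on, which opens it; tau is a fork and tau is not conditioned on — no node blocks this path, so it is active.
Path 3: sigma ← lam → theta ← tau → eta
  lam is a fork here and lam is conditioned on, so the path is blocked at lam.
Because an active path exists, sigma and eta are not d-separated.

No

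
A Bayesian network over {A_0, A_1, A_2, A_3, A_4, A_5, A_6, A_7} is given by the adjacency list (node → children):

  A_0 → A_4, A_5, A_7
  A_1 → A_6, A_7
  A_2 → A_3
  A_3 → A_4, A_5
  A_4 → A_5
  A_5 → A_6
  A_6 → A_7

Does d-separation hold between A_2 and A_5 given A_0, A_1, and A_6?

No

5 paths connect A_2 and A_5; each must be blocked for d-separation to hold:
Path 1: A_2 → A_3 → A_5
  A_3 is a chain and A_3 is not conditioned on — no node blocks this path, so it is active.
Path 2: A_2 → A_3 → A_4 ← A_0 → A_7 ← A_6 ← A_5
  A_0 is a fork here and A_0 is conditioned on, so the path is blocked at A_0.
Path 3: A_2 → A_3 → A_4 ← A_0 → A_7 ← A_1 → A_6 ← A_5
  A_0 is a fork here and A_0 is conditioned on, so the path is blocked at A_0.
Path 4: A_2 → A_3 → A_4 ← A_0 → A_5
  A_0 is a fork here and A_0 is conditioned on, so the path is blocked at A_0.
Path 5: A_2 → A_3 → A_4 → A_5
  A_3 is a chain and A_3 is not conditioned on; A_4 is a chain and A_4 is not conditioned on — no node blocks this path, so it is active.
Because an active path exists, A_2 and A_5 are not d-separated.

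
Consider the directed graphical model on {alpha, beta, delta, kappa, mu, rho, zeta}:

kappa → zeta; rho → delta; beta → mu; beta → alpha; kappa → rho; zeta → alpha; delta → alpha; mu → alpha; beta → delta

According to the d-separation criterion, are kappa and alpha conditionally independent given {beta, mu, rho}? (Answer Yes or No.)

4 paths connect kappa and alpha; each must be blocked for d-separation to hold:
  1. kappa → zeta → alpha — zeta:chain[open] ⇒ active
  2. kappa → rho → delta ← beta → alpha — rho:chain[blocks]; delta:collider[blocks]; beta:fork[blocks] ⇒ blocked
  3. kappa → rho → delta ← beta → mu → alpha — rho:chain[blocks]; delta:collider[blocks]; beta:fork[blocks]; mu:chain[blocks] ⇒ blocked
  4. kappa → rho → delta → alpha — rho:chain[blocks]; delta:chain[open] ⇒ blocked
Since the path kappa → zeta → alpha is active, kappa and alpha are not d-separated given {beta, mu, rho}.

No — kappa and alpha are not d-separated given {beta, mu, rho}.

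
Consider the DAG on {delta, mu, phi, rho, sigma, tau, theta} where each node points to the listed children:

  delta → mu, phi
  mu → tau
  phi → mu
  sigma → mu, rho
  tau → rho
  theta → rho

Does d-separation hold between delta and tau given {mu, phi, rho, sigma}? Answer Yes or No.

We examine all 4 paths between delta and tau:
Path 1: delta → mu ← sigma → rho ← tau
  sigma is a fork here and sigma is conditioned on, so the path is blocked at sigma.
Path 2: delta → mu → tau
  mu is a chain here and mu is conditioned on, so the path is blocked at mu.
Path 3: delta → phi → mu ← sigma → rho ← tau
  phi is a chain here and phi is conditioned on, so the path is blocked at phi.
Path 4: delta → phi → mu → tau
  phi is a chain here and phi is conditioned on, so the path is blocked at phi.
All paths are blocked; delta ⊥ tau | {mu, phi, rho, sigma} holds.

Yes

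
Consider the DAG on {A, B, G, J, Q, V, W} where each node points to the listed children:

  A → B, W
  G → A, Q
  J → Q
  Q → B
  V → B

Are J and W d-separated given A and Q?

Yes — J and W are d-separated given {A, Q}.

There are 2 undirected paths between J and W; checking each against the conditioning set {A, Q}:
  1. J → Q ← G → A → W — Q:collider[open]; G:fork[open]; A:chain[blocks] ⇒ blocked
  2. J → Q → B ← A → W — Q:chain[blocks]; B:collider[blocks]; A:fork[blocks] ⇒ blocked
Since every path is blocked, d-separation holds.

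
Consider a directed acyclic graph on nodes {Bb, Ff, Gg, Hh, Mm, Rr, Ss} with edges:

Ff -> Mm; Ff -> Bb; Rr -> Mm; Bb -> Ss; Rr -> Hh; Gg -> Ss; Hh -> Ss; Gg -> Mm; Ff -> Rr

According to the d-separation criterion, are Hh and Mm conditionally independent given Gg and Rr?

We examine all 6 paths between Hh and Mm:
  1. Hh → Ss ← Gg → Mm — Ss:collider[blocks]; Gg:fork[blocks] ⇒ blocked
  2. Hh → Ss ← Bb ← Ff → Rr → Mm — Ss:collider[blocks]; Bb:chain[open]; Ff:fork[open]; Rr:chain[blocks] ⇒ blocked
  3. Hh → Ss ← Bb ← Ff → Mm — Ss:collider[blocks]; Bb:chain[open]; Ff:fork[open] ⇒ blocked
  4. Hh ← Rr ← Ff → Bb → Ss ← Gg → Mm — Rr:chain[blocks]; Ff:fork[open]; Bb:chain[open]; Ss:collider[blocks]; Gg:fork[blocks] ⇒ blocked
  5. Hh ← Rr ← Ff → Mm — Rr:chain[blocks]; Ff:fork[open] ⇒ blocked
  6. Hh ← Rr → Mm — Rr:fork[blocks] ⇒ blocked
Every path is blocked, so Hh and Mm are d-separated given {Gg, Rr}.

Yes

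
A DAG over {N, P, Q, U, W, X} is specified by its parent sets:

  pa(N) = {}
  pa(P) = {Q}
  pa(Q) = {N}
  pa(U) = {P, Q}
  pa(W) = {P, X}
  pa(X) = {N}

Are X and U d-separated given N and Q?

Yes

Enumerating the 4 paths from X to U and testing each for blocking by {N, Q}:
Path 1: X ← N → Q → P → U
  N is a fork here and N is conditioned on, so the path is blocked at N.
Path 2: X ← N → Q → U
  N is a fork here and N is conditioned on, so the path is blocked at N.
Path 3: X → W ← P → U
  W is a collider here and neither W nor any of its descendants is conditioned on, so the collider stays closed — the path is blocked at W.
Path 4: X → W ← P ← Q → U
  W is a collider here and neither W nor any of its descendants is conditioned on, so the collider stays closed — the path is blocked at W.
Every path is blocked, so X and U are d-separated given {N, Q}.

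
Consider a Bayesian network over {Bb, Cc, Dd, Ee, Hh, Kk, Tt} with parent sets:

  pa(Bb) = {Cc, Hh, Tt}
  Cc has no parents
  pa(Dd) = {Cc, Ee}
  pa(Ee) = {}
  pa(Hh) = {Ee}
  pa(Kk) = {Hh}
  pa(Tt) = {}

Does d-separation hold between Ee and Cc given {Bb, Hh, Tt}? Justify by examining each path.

2 paths connect Ee and Cc; each must be blocked for d-separation to hold:
Path 1: Ee → Dd ← Cc
  Dd is a collider here and neither Dd nor any of its descendants is conditioned on, so the collider stays closed — the path is blocked at Dd.
Path 2: Ee → Hh → Bb ← Cc
  Hh is a chain here and Hh is conditioned on, so the path is blocked at Hh.
All paths are blocked; Ee ⊥ Cc | {Bb, Hh, Tt} holds.

Yes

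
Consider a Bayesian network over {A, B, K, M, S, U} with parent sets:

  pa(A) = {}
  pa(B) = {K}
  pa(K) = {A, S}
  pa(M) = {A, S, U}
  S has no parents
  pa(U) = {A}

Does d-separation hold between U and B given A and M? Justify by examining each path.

No

There are 4 undirected paths between U and B; checking each against the conditioning set {A, M}:
Path 1: U → M ← A → K → B
  A is a fork here and A is conditioned on, so the path is blocked at A.
Path 2: U → M ← S → K → B
  M is a collider and M is conditioned on, which opens it; S is a fork and S is not conditioned on; K is a chain and K is not conditioned on — no node blocks this path, so it is active.
Path 3: U ← A → M ← S → K → B
  A is a fork here and A is conditioned on, so the path is blocked at A.
Path 4: U ← A → K → B
  A is a fork here and A is conditioned on, so the path is blocked at A.
Because an active path exists, U and B are not d-separated.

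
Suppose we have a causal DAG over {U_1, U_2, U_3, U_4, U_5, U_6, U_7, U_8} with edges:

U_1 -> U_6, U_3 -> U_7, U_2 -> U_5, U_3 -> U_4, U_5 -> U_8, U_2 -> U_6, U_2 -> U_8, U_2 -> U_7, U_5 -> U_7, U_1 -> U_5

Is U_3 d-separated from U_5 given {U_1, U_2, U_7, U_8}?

No — U_3 and U_5 are not d-separated given {U_1, U_2, U_7, U_8}.

4 paths connect U_3 and U_5; each must be blocked for d-separation to hold:
  1. U_3 → U_7 ← U_2 → U_8 ← U_5 — U_7:collider[open]; U_2:fork[blocks]; U_8:collider[open] ⇒ blocked
  2. U_3 → U_7 ← U_2 → U_6 ← U_1 → U_5 — U_7:collider[open]; U_2:fork[blocks]; U_6:collider[blocks]; U_1:fork[blocks] ⇒ blocked
  3. U_3 → U_7 ← U_2 → U_5 — U_7:collider[open]; U_2:fork[blocks] ⇒ blocked
  4. U_3 → U_7 ← U_5 — U_7:collider[open] ⇒ active
Since the path U_3 → U_7 ← U_5 is active, U_3 and U_5 are not d-separated given {U_1, U_2, U_7, U_8}.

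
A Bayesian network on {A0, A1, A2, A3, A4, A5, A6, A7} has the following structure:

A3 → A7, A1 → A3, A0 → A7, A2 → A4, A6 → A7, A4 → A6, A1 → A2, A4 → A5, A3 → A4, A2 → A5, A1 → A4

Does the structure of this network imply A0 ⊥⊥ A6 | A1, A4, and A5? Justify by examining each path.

Yes — A0 and A6 are d-separated given {A1, A4, A5}.

5 paths connect A0 and A6; each must be blocked for d-separation to hold:
Path 1: A0 → A7 ← A6
  A7 is a collider here and neither A7 nor any of its descendants is conditioned on, so the collider stays closed — the path is blocked at A7.
Path 2: A0 → A7 ← A3 ← A1 → A4 → A6
  A7 is a collider here and neither A7 nor any of its descendants is conditioned on, so the collider stays closed — the path is blocked at A7.
Path 3: A0 → A7 ← A3 ← A1 → A2 → A4 → A6
  A7 is a collider here and neither A7 nor any of its descendants is conditioned on, so the collider stays closed — the path is blocked at A7.
Path 4: A0 → A7 ← A3 ← A1 → A2 → A5 ← A4 → A6
  A7 is a collider here and neither A7 nor any of its descendants is conditioned on, so the collider stays closed — the path is blocked at A7.
Path 5: A0 → A7 ← A3 → A4 → A6
  A7 is a collider here and neither A7 nor any of its descendants is conditioned on, so the collider stays closed — the path is blocked at A7.
Every path is blocked, so A0 and A6 are d-separated given {A1, A4, A5}.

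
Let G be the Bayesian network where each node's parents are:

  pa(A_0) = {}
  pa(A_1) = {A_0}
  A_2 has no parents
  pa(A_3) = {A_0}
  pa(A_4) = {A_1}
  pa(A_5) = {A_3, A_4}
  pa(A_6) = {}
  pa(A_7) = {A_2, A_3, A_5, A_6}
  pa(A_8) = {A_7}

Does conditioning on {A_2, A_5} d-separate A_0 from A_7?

No

Enumerating the 4 paths from A_0 to A_7 and testing each for blocking by {A_2, A_5}:
Path 1: A_0 → A_1 → A_4 → A_5 → A_7
  A_5 is a chain here and A_5 is conditioned on, so the path is blocked at A_5.
Path 2: A_0 → A_1 → A_4 → A_5 ← A_3 → A_7
  A_1 is a chain and A_1 is not conditioned on; A_4 is a chain and A_4 is not conditioned on; A_5 is a collider and A_5 is conditioned on, which opens it; A_3 is a fork and A_3 is not conditioned on — no node blocks this path, so it is active.
Path 3: A_0 → A_3 → A_5 → A_7
  A_5 is a chain here and A_5 is conditioned on, so the path is blocked at A_5.
Path 4: A_0 → A_3 → A_7
  A_3 is a chain and A_3 is not conditioned on — no node blocks this path, so it is active.
Since the path A_0 → A_1 → A_4 → A_5 ← A_3 → A_7 is active, A_0 and A_7 are not d-separated given {A_2, A_5}.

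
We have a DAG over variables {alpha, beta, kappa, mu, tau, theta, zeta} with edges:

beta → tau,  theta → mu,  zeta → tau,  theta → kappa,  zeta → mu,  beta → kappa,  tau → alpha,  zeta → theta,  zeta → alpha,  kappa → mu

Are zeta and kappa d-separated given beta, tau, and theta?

Yes

There are 6 undirected paths between zeta and kappa; checking each against the conditioning set {beta, tau, theta}:
Path 1: zeta → theta → kappa
  theta is a chain here and theta is conditioned on, so the path is blocked at theta.
Path 2: zeta → theta → mu ← kappa
  theta is a chain here and theta is conditioned on, so the path is blocked at theta.
Path 3: zeta → mu ← kappa
  mu is a collider here and neither mu nor any of its descendants is conditioned on, so the collider stays closed — the path is blocked at mu.
Path 4: zeta → mu ← theta → kappa
  mu is a collider here and neither mu nor any of its descendants is conditioned on, so the collider stays closed — the path is blocked at mu.
Path 5: zeta → alpha ← tau ← beta → kappa
  alpha is a collider here and neither alpha nor any of its descendants is conditioned on, so the collider stays closed — the path is blocked at alpha.
Path 6: zeta → tau ← beta → kappa
  beta is a fork here and beta is conditioned on, so the path is blocked at beta.
All paths are blocked; zeta ⊥ kappa | {beta, tau, theta} holds.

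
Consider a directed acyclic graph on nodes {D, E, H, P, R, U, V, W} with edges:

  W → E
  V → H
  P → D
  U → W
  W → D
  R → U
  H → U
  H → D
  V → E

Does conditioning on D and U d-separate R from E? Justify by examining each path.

No

We examine all 4 paths between R and E:
Path 1: R → U ← H → D ← W → E
  U is a collider and U is conditioned on, which opens it; H is a fork and H is not conditioned on; D is a collider and D is conditioned on, which opens it; W is a fork and W is not conditioned on — no node blocks this path, so it is active.
Path 2: R → U ← H ← V → E
  U is a collider and U is conditioned on, which opens it; H is a chain and H is not conditioned on; V is a fork and V is not conditioned on — no node blocks this path, so it is active.
Path 3: R → U → W → D ← H ← V → E
  U is a chain here and U is conditioned on, so the path is blocked at U.
Path 4: R → U → W → E
  U is a chain here and U is conditioned on, so the path is blocked at U.
Because an active path exists, R and E are not d-separated.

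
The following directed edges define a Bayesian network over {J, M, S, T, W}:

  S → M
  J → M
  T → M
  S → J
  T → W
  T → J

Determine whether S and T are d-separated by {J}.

4 paths connect S and T; each must be blocked for d-separation to hold:
Path 1: S → M ← T
  M is a collider here and neither M nor any of its descendants is conditioned on, so the collider stays closed — the path is blocked at M.
Path 2: S → M ← J ← T
  M is a collider here and neither M nor any of its descendants is conditioned on, so the collider stays closed — the path is blocked at M.
Path 3: S → J ← T
  J is a collider and J is conditioned on, which opens it — no node blocks this path, so it is active.
Path 4: S → J → M ← T
  J is a chain here and J is conditioned on, so the path is blocked at J.
Since the path S → J ← T is active, S and T are not d-separated given {J}.

No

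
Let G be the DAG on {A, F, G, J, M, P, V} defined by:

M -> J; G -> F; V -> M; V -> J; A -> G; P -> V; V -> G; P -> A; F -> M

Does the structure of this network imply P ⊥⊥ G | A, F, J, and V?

Yes — P and G are d-separated given {A, F, J, V}.

4 paths connect P and G; each must be blocked for d-separation to hold:
  1. P → V → G — V:chain[blocks] ⇒ blocked
  2. P → V → M ← F ← G — V:chain[blocks]; M:collider[open]; F:chain[blocks] ⇒ blocked
  3. P → V → J ← M ← F ← G — V:chain[blocks]; J:collider[open]; M:chain[open]; F:chain[blocks] ⇒ blocked
  4. P → A → G — A:chain[blocks] ⇒ blocked
Since every path is blocked, d-separation holds.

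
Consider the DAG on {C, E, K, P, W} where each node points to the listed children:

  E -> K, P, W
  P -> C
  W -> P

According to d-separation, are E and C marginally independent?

No

2 paths connect E and C; each must be blocked for d-separation to hold:
Path 1: E → P → C
  P is a chain and P is not conditioned on — no node blocks this path, so it is active.
Path 2: E → W → P → C
  W is a chain and W is not conditioned on; P is a chain and P is not conditioned on — no node blocks this path, so it is active.
At least one path is unblocked, so d-separation fails.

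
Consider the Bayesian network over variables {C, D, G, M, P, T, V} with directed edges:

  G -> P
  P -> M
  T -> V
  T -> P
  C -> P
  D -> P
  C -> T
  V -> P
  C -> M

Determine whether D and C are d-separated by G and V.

Enumerating the 4 paths from D to C and testing each for blocking by {G, V}:
Path 1: D → P ← V ← T ← C
  P is a collider here and neither P nor any of its descendants is conditioned on, so the collider stays closed — the path is blocked at P.
Path 2: D → P → M ← C
  M is a collider here and neither M nor any of its descendants is conditioned on, so the collider stays closed — the path is blocked at M.
Path 3: D → P ← T ← C
  P is a collider here and neither P nor any of its descendants is conditioned on, so the collider stays closed — the path is blocked at P.
Path 4: D → P ← C
  P is a collider here and neither P nor any of its descendants is conditioned on, so the collider stays closed — the path is blocked at P.
All paths are blocked; D ⊥ C | {G, V} holds.

Yes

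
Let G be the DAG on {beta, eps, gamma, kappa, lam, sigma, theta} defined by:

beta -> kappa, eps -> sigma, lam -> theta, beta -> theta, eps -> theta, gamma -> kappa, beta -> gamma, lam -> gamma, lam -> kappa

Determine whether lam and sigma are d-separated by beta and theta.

We examine all 5 paths between lam and sigma:
  1. lam → kappa ← beta → theta ← eps → sigma — kappa:collider[blocks]; beta:fork[blocks]; theta:collider[open]; eps:fork[open] ⇒ blocked
  2. lam → kappa ← gamma ← beta → theta ← eps → sigma — kappa:collider[blocks]; gamma:chain[open]; beta:fork[blocks]; theta:collider[open]; eps:fork[open] ⇒ blocked
  3. lam → theta ← eps → sigma — theta:collider[open]; eps:fork[open] ⇒ active
  4. lam → gamma → kappa ← beta → theta ← eps → sigma — gamma:chain[open]; kappa:collider[blocks]; beta:fork[blocks]; theta:collider[open]; eps:fork[open] ⇒ blocked
  5. lam → gamma ← beta → theta ← eps → sigma — gamma:collider[blocks]; beta:fork[blocks]; theta:collider[open]; eps:fork[open] ⇒ blocked
Since the path lam → theta ← eps → sigma is active, lam and sigma are not d-separated given {beta, theta}.

No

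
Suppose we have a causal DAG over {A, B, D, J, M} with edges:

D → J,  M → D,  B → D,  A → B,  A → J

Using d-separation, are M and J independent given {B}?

No

Enumerating the 2 paths from M to J and testing each for blocking by {B}:
  1. M → D → J — D:chain[open] ⇒ active
  2. M → D ← B ← A → J — D:collider[blocks]; B:chain[blocks]; A:fork[open] ⇒ blocked
At least one path is unblocked, so d-separation fails.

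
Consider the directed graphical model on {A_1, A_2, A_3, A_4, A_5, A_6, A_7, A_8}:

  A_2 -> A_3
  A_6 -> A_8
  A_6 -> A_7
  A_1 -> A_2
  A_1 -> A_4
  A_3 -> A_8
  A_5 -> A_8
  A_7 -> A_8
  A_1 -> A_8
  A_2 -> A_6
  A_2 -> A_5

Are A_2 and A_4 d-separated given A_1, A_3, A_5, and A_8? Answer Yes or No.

Yes

5 paths connect A_2 and A_4; each must be blocked for d-separation to hold:
Path 1: A_2 → A_6 → A_8 ← A_1 → A_4
  A_1 is a fork here and A_1 is conditioned on, so the path is blocked at A_1.
Path 2: A_2 → A_6 → A_7 → A_8 ← A_1 → A_4
  A_1 is a fork here and A_1 is conditioned on, so the path is blocked at A_1.
Path 3: A_2 ← A_1 → A_4
  A_1 is a fork here and A_1 is conditioned on, so the path is blocked at A_1.
Path 4: A_2 → A_5 → A_8 ← A_1 → A_4
  A_5 is a chain here and A_5 is conditioned on, so the path is blocked at A_5.
Path 5: A_2 → A_3 → A_8 ← A_1 → A_4
  A_3 is a chain here and A_3 is conditioned on, so the path is blocked at A_3.
Since every path is blocked, d-separation holds.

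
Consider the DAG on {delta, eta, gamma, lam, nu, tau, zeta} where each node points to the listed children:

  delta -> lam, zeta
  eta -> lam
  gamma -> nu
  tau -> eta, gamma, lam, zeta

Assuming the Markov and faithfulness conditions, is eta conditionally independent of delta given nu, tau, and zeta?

There are 4 undirected paths between eta and delta; checking each against the conditioning set {nu, tau, zeta}:
Path 1: eta ← tau → zeta ← delta
  tau is a fork here and tau is conditioned on, so the path is blocked at tau.
Path 2: eta ← tau → lam ← delta
  tau is a fork here and tau is conditioned on, so the path is blocked at tau.
Path 3: eta → lam ← tau → zeta ← delta
  lam is a collider here and neither lam nor any of its descendants is conditioned on, so the collider stays closed — the path is blocked at lam.
Path 4: eta → lam ← delta
  lam is a collider here and neither lam nor any of its descendants is conditioned on, so the collider stays closed — the path is blocked at lam.
All paths are blocked; eta ⊥ delta | {nu, tau, zeta} holds.

Yes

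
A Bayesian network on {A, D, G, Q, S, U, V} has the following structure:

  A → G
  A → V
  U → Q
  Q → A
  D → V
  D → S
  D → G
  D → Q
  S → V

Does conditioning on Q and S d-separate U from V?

No — U and V are not d-separated given {Q, S}.

We examine all 6 paths between U and V:
  1. U → Q ← D → S → V — Q:collider[open]; D:fork[open]; S:chain[blocks] ⇒ blocked
  2. U → Q ← D → G ← A → V — Q:collider[open]; D:fork[open]; G:collider[blocks]; A:fork[open] ⇒ blocked
  3. U → Q ← D → V — Q:collider[open]; D:fork[open] ⇒ active
  4. U → Q → A → G ← D → S → V — Q:chain[blocks]; A:chain[open]; G:collider[blocks]; D:fork[open]; S:chain[blocks] ⇒ blocked
  5. U → Q → A → G ← D → V — Q:chain[blocks]; A:chain[open]; G:collider[blocks]; D:fork[open] ⇒ blocked
  6. U → Q → A → V — Q:chain[blocks]; A:chain[open] ⇒ blocked
Because an active path exists, U and V are not d-separated.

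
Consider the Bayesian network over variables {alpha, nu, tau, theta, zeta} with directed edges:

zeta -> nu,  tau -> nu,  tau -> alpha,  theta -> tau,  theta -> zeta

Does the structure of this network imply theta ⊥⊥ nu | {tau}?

We examine all 2 paths between theta and nu:
Path 1: theta → zeta → nu
  zeta is a chain and zeta is not conditioned on — no node blocks this path, so it is active.
Path 2: theta → tau → nu
  tau is a chain here and tau is conditioned on, so the path is blocked at tau.
Since the path theta → zeta → nu is active, theta and nu are not d-separated given {tau}.

No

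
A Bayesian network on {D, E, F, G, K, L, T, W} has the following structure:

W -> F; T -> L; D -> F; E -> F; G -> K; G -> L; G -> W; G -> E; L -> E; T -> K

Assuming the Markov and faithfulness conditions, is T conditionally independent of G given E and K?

There are 4 undirected paths between T and G; checking each against the conditioning set {E, K}:
Path 1: T → K ← G
  K is a collider and K is conditioned on, which opens it — no node blocks this path, so it is active.
Path 2: T → L ← G
  L is a collider and its descendant E is conditioned on, which opens it — no node blocks this path, so it is active.
Path 3: T → L → E ← G
  L is a chain and L is not conditioned on; E is a collider and E is conditioned on, which opens it — no node blocks this path, so it is active.
Path 4: T → L → E → F ← W ← G
  E is a chain here and E is conditioned on, so the path is blocked at E.
At least one path is unblocked, so d-separation fails.

No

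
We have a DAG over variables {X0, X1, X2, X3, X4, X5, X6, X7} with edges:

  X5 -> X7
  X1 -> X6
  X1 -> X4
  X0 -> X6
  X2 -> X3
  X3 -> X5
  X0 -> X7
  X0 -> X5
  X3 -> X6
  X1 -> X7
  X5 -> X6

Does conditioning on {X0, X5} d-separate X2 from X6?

6 paths connect X2 and X6; each must be blocked for d-separation to hold:
Path 1: X2 → X3 → X6
  X3 is a chain and X3 is not conditioned on — no node blocks this path, so it is active.
Path 2: X2 → X3 → X5 → X6
  X5 is a chain here and X5 is conditioned on, so the path is blocked at X5.
Path 3: X2 → X3 → X5 → X7 ← X1 → X6
  X5 is a chain here and X5 is conditioned on, so the path is blocked at X5.
Path 4: X2 → X3 → X5 → X7 ← X0 → X6
  X5 is a chain here and X5 is conditioned on, so the path is blocked at X5.
Path 5: X2 → X3 → X5 ← X0 → X6
  X0 is a fork here and X0 is conditioned on, so the path is blocked at X0.
Path 6: X2 → X3 → X5 ← X0 → X7 ← X1 → X6
  X0 is a fork here and X0 is conditioned on, so the path is blocked at X0.
At least one path is unblocked, so d-separation fails.

No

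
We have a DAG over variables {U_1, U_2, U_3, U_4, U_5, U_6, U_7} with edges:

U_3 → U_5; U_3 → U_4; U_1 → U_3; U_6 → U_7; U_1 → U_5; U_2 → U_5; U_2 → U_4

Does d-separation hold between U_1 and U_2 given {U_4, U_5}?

4 paths connect U_1 and U_2; each must be blocked for d-separation to hold:
  1. U_1 → U_3 → U_5 ← U_2 — U_3:chain[open]; U_5:collider[open] ⇒ active
  2. U_1 → U_3 → U_4 ← U_2 — U_3:chain[open]; U_4:collider[open] ⇒ active
  3. U_1 → U_5 ← U_3 → U_4 ← U_2 — U_5:collider[open]; U_3:fork[open]; U_4:collider[open] ⇒ active
  4. U_1 → U_5 ← U_2 — U_5:collider[open] ⇒ active
At least one path is unblocked, so d-separation fails.

No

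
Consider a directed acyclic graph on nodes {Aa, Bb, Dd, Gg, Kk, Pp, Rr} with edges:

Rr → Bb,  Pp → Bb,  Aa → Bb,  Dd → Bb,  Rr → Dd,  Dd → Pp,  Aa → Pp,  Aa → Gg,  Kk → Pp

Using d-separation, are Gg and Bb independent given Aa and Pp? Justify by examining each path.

Yes

Enumerating the 4 paths from Gg to Bb and testing each for blocking by {Aa, Pp}:
Path 1: Gg ← Aa → Pp ← Dd ← Rr → Bb
  Aa is a fork here and Aa is conditioned on, so the path is blocked at Aa.
Path 2: Gg ← Aa → Pp ← Dd → Bb
  Aa is a fork here and Aa is conditioned on, so the path is blocked at Aa.
Path 3: Gg ← Aa → Pp → Bb
  Aa is a fork here and Aa is conditioned on, so the path is blocked at Aa.
Path 4: Gg ← Aa → Bb
  Aa is a fork here and Aa is conditioned on, so the path is blocked at Aa.
All paths are blocked; Gg ⊥ Bb | {Aa, Pp} holds.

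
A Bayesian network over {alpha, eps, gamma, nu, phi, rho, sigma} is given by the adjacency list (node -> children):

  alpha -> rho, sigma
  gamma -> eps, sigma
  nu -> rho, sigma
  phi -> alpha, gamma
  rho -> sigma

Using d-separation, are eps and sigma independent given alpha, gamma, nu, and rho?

Yes — eps and sigma are d-separated given {alpha, gamma, nu, rho}.

4 paths connect eps and sigma; each must be blocked for d-separation to hold:
Path 1: eps ← gamma ← phi → alpha → rho ← nu → sigma
  gamma is a chain here and gamma is conditioned on, so the path is blocked at gamma.
Path 2: eps ← gamma ← phi → alpha → rho → sigma
  gamma is a chain here and gamma is conditioned on, so the path is blocked at gamma.
Path 3: eps ← gamma ← phi → alpha → sigma
  gamma is a chain here and gamma is conditioned on, so the path is blocked at gamma.
Path 4: eps ← gamma → sigma
  gamma is a fork here and gamma is conditioned on, so the path is blocked at gamma.
All paths are blocked; eps ⊥ sigma | {alpha, gamma, nu, rho} holds.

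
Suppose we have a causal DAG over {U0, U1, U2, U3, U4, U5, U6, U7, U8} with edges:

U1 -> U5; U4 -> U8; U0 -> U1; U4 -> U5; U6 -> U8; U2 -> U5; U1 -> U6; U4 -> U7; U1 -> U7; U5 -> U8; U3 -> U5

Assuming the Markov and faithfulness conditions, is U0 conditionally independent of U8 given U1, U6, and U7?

Yes — U0 and U8 are d-separated given {U1, U6, U7}.

Enumerating the 5 paths from U0 to U8 and testing each for blocking by {U1, U6, U7}:
  1. U0 → U1 → U7 ← U4 → U8 — U1:chain[blocks]; U7:collider[open]; U4:fork[open] ⇒ blocked
  2. U0 → U1 → U7 ← U4 → U5 → U8 — U1:chain[blocks]; U7:collider[open]; U4:fork[open]; U5:chain[open] ⇒ blocked
  3. U0 → U1 → U6 → U8 — U1:chain[blocks]; U6:chain[blocks] ⇒ blocked
  4. U0 → U1 → U5 → U8 — U1:chain[blocks]; U5:chain[open] ⇒ blocked
  5. U0 → U1 → U5 ← U4 → U8 — U1:chain[blocks]; U5:collider[blocks]; U4:fork[open] ⇒ blocked
Since every path is blocked, d-separation holds.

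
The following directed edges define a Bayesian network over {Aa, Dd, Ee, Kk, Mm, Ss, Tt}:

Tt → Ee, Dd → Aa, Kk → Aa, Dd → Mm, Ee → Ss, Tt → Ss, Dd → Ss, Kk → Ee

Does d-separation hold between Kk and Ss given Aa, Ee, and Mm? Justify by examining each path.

There are 3 undirected paths between Kk and Ss; checking each against the conditioning set {Aa, Ee, Mm}:
Path 1: Kk → Ee ← Tt → Ss
  Ee is a collider and Ee is conditioned on, which opens it; Tt is a fork and Tt is not conditioned on — no node blocks this path, so it is active.
Path 2: Kk → Ee → Ss
  Ee is a chain here and Ee is conditioned on, so the path is blocked at Ee.
Path 3: Kk → Aa ← Dd → Ss
  Aa is a collider and Aa is conditioned on, which opens it; Dd is a fork and Dd is not conditioned on — no node blocks this path, so it is active.
Because an active path exists, Kk and Ss are not d-separated.

No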